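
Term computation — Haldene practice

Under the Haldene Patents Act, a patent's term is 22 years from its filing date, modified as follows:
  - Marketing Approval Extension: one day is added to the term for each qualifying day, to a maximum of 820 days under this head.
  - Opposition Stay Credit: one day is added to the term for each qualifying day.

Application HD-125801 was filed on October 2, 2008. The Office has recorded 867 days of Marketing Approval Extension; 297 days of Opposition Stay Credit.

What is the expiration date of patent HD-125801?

October 23, 2033

Base term: filing date + 22 years → 2 October 2030.
Marketing Approval Extension: 867 days claimed exceeds the 820-day cap, so +820 days → 30 December 2032.
Opposition Stay Credit: +297 days → 23 October 2033.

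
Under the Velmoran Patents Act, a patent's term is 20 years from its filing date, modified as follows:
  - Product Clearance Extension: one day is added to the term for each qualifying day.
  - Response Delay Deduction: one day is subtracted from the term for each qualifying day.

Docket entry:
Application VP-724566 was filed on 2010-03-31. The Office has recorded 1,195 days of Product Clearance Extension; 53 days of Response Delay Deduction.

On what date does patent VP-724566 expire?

Base term: filing date + 20 years → 31 March 2030.
Product Clearance Extension: +1195 days → 8 July 2033.
Response Delay Deduction: −53 days → 16 May 2033.

May 16, 2033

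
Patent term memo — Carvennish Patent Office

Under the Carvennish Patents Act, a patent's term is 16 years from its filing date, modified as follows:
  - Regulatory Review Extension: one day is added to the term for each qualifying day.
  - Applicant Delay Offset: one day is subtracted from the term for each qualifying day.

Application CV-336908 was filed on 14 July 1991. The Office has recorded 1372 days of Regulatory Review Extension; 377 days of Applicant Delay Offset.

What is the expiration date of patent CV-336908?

Base term: filing date + 16 years → 14 July 2007.
Regulatory Review Extension: +1372 days → 16 April 2011.
Applicant Delay Offset: −377 days → 4 April 2010.

2010-04-04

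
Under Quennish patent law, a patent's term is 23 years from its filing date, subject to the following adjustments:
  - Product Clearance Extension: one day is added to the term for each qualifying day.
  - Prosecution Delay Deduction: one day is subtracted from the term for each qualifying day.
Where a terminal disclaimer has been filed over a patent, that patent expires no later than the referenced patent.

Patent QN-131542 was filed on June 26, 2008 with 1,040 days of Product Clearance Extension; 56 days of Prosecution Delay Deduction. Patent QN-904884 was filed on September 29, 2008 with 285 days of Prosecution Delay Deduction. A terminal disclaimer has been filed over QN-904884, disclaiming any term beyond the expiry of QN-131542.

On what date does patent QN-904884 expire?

2030-12-18

Natural term of QN-904884:
  Base: filing + 23 years → 29 September 2031.
  Prosecution Delay Deduction: −285 days → 18 December 2030.
Expiry of referenced patent QN-131542:
  Base: filing + 23 years → 26 June 2031.
  Product Clearance Extension: +1040 days → 1 May 2034.
  Prosecution Delay Deduction: −56 days → 6 March 2034.
Terminal disclaimer: QN-904884 expires on the earlier of 18 December 2030 and 6 March 2034.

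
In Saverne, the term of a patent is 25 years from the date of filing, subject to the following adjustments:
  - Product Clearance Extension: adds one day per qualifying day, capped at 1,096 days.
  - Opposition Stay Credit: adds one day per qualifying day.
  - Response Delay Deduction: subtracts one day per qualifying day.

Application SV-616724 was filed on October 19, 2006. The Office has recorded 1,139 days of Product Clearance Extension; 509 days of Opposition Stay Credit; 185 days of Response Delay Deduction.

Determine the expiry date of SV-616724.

September 8, 2035

Base term: filing date + 25 years → 19 October 2031.
Product Clearance Extension: 1139 days claimed exceeds the 1096-day cap, so +1096 days → 19 October 2034.
Opposition Stay Credit: +509 days → 11 March 2036.
Response Delay Deduction: −185 days → 8 September 2035.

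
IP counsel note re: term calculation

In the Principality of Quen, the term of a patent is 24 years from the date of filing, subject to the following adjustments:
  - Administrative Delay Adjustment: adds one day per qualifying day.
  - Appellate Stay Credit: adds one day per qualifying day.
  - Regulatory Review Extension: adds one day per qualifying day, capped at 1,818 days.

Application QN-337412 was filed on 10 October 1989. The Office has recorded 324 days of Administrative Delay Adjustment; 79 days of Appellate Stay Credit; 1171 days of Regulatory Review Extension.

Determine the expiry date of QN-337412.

2018-01-31

Base term: filing date + 24 years → 10 October 2013.
Administrative Delay Adjustment: +324 days → 30 August 2014.
Appellate Stay Credit: +79 days → 17 November 2014.
Regulatory Review Extension: 1171 days (within the 1818-day cap) → +1171 days → 31 January 2018.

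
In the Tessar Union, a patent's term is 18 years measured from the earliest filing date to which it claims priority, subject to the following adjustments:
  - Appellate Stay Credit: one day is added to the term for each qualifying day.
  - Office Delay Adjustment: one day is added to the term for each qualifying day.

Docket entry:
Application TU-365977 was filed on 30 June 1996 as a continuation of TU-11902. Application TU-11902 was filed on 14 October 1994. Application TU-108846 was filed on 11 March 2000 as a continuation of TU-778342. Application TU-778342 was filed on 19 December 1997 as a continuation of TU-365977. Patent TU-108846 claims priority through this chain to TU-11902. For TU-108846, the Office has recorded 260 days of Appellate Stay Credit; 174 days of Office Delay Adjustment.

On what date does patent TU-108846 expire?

Earliest priority filing: 14 October 1994.
Base term: 14 October 1994 + 18 years → 14 October 2012.
Appellate Stay Credit: +260 days → 1 July 2013.
Office Delay Adjustment: +174 days → 22 December 2013.

December 22, 2013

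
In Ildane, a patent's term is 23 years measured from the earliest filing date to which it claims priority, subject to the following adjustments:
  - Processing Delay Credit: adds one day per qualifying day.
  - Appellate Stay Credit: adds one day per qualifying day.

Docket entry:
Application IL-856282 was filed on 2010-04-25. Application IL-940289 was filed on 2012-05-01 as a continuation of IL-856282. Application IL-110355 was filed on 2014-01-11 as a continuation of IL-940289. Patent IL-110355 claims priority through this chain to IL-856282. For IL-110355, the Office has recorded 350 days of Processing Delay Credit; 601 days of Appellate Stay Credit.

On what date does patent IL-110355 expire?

December 2, 2035

Earliest priority filing: 25 April 2010.
Base term: 25 April 2010 + 23 years → 25 April 2033.
Processing Delay Credit: +350 days → 10 April 2034.
Appellate Stay Credit: +601 days → 2 December 2035.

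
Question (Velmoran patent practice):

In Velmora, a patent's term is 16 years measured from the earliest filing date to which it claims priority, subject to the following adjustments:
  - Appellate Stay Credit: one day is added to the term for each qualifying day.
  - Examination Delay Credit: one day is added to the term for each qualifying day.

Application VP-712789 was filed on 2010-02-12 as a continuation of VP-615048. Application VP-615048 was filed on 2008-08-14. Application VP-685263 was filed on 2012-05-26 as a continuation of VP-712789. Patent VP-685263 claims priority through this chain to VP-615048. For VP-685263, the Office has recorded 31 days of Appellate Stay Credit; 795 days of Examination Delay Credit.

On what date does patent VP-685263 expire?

Earliest priority filing: 14 August 2008.
Base term: 14 August 2008 + 16 years → 14 August 2024.
Appellate Stay Credit: +31 days → 14 September 2024.
Examination Delay Credit: +795 days → 18 November 2026.

November 18, 2026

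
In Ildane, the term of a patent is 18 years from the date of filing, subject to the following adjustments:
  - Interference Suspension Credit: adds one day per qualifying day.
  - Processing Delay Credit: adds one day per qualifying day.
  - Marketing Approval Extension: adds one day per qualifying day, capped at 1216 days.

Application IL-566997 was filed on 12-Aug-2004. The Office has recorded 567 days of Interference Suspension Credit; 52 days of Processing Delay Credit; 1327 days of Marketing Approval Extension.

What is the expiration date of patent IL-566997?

August 21, 2027

Base term: filing date + 18 years → 12 August 2022.
Interference Suspension Credit: +567 days → 1 March 2024.
Processing Delay Credit: +52 days → 22 April 2024.
Marketing Approval Extension: 1327 days claimed exceeds the 1216-day cap, so +1216 days → 21 August 2027.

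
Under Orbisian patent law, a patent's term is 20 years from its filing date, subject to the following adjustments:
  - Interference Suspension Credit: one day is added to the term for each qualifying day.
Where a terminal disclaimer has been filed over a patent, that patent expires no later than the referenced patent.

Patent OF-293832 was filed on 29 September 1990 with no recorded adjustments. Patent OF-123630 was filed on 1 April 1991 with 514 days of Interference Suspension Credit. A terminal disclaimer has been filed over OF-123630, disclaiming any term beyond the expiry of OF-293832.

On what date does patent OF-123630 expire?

Natural term of OF-123630:
  Base: filing + 20 years → 1 April 2011.
  Interference Suspension Credit: +514 days → 27 August 2012.
Expiry of referenced patent OF-293832:
  Base: filing + 20 years → 29 September 2010.
Terminal disclaimer: OF-123630 expires on the earlier of 27 August 2012 and 29 September 2010.

September 29, 2010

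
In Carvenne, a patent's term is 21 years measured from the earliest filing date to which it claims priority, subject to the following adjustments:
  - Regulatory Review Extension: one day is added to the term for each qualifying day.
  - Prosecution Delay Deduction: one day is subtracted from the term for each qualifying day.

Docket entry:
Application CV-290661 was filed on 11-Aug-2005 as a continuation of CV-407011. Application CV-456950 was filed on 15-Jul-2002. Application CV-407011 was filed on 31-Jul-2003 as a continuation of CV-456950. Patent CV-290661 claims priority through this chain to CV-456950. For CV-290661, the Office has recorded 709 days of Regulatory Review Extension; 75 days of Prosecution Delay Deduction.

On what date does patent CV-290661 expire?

April 9, 2025

Earliest priority filing: 15 July 2002.
Base term: 15 July 2002 + 21 years → 15 July 2023.
Regulatory Review Extension: +709 days → 23 June 2025.
Prosecution Delay Deduction: −75 days → 9 April 2025.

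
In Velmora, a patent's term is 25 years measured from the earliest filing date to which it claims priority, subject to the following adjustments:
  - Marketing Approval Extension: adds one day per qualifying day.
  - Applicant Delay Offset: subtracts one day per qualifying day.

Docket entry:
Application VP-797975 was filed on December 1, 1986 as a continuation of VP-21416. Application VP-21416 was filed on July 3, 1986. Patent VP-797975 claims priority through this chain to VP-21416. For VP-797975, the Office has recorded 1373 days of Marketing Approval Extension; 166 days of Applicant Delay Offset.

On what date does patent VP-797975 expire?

2014-10-22

Earliest priority filing: 3 July 1986.
Base term: 3 July 1986 + 25 years → 3 July 2011.
Marketing Approval Extension: +1373 days → 6 April 2015.
Applicant Delay Offset: −166 days → 22 October 2014.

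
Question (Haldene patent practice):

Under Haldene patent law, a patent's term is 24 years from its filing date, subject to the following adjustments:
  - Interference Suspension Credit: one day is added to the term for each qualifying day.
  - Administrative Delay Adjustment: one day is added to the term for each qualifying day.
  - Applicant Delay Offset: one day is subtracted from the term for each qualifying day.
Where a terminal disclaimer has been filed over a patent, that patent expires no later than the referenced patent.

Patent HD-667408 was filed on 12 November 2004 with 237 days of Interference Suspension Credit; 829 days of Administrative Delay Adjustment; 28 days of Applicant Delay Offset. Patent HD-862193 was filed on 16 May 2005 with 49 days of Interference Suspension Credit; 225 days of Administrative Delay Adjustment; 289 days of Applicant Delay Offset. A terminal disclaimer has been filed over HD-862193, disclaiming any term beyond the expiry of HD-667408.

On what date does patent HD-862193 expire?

Natural term of HD-862193:
  Base: filing + 24 years → 16 May 2029.
  Interference Suspension Credit: +49 days → 4 July 2029.
  Administrative Delay Adjustment: +225 days → 14 February 2030.
  Applicant Delay Offset: −289 days → 1 May 2029.
Expiry of referenced patent HD-667408:
  Base: filing + 24 years → 12 November 2028.
  Interference Suspension Credit: +237 days → 7 July 2029.
  Administrative Delay Adjustment: +829 days → 14 October 2031.
  Applicant Delay Offset: −28 days → 16 September 2031.
Terminal disclaimer: HD-862193 expires on the earlier of 1 May 2029 and 16 September 2031.

2029-05-01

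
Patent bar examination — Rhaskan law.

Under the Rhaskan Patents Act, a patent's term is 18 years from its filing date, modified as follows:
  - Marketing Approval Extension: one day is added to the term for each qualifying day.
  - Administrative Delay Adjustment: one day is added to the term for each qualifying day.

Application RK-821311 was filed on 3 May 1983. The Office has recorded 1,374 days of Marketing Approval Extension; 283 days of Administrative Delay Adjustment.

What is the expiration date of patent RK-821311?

November 15, 2005

Base term: filing date + 18 years → 3 May 2001.
Marketing Approval Extension: +1374 days → 5 February 2005.
Administrative Delay Adjustment: +283 days → 15 November 2005.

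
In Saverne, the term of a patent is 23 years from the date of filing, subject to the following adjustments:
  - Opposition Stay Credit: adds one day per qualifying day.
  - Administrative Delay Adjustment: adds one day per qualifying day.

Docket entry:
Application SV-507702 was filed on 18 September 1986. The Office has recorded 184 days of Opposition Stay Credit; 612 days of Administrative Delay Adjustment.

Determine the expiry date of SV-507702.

2011-11-23

Base term: filing date + 23 years → 18 September 2009.
Opposition Stay Credit: +184 days → 21 March 2010.
Administrative Delay Adjustment: +612 days → 23 November 2011.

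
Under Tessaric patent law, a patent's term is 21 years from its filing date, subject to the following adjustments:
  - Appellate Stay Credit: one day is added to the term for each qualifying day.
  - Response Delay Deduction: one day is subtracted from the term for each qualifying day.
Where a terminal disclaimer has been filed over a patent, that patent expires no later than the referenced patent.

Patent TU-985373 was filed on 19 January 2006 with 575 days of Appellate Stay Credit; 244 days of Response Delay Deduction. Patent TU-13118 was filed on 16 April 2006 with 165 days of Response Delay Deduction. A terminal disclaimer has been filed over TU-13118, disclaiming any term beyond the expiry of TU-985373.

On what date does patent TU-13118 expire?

2026-11-02

Natural term of TU-13118:
  Base: filing + 21 years → 16 April 2027.
  Response Delay Deduction: −165 days → 2 November 2026.
Expiry of referenced patent TU-985373:
  Base: filing + 21 years → 19 January 2027.
  Appellate Stay Credit: +575 days → 16 August 2028.
  Response Delay Deduction: −244 days → 16 December 2027.
Terminal disclaimer: TU-13118 expires on the earlier of 2 November 2026 and 16 December 2027.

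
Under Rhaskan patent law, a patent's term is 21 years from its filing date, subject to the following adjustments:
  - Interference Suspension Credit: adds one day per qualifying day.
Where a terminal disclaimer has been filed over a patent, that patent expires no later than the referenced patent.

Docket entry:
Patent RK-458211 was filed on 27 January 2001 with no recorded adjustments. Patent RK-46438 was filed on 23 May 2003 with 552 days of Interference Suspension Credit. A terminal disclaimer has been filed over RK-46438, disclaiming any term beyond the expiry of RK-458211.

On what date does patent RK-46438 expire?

Natural term of RK-46438:
  Base: filing + 21 years → 23 May 2024.
  Interference Suspension Credit: +552 days → 26 November 2025.
Expiry of referenced patent RK-458211:
  Base: filing + 21 years → 27 January 2022.
Terminal disclaimer: RK-46438 expires on the earlier of 26 November 2025 and 27 January 2022.

January 27, 2022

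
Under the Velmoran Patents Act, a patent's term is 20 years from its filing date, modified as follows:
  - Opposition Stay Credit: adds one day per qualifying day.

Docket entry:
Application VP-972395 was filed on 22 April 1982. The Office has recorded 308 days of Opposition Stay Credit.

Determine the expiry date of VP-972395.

Base term: filing date + 20 years → 22 April 2002.
Opposition Stay Credit: +308 days → 24 February 2003.

February 24, 2003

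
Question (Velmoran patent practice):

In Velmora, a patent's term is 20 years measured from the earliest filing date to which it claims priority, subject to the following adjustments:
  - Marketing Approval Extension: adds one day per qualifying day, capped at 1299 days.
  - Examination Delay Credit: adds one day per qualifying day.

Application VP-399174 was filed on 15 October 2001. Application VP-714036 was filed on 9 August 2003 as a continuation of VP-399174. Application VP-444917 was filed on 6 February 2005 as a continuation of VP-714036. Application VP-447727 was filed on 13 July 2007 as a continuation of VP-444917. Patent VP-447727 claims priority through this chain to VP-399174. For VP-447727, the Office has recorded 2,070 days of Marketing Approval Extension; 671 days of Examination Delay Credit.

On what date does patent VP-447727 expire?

2027-03-08

Earliest priority filing: 15 October 2001.
Base term: 15 October 2001 + 20 years → 15 October 2021.
Marketing Approval Extension: 2070 days claimed exceeds the 1299-day cap, so +1299 days → 6 May 2025.
Examination Delay Credit: +671 days → 8 March 2027.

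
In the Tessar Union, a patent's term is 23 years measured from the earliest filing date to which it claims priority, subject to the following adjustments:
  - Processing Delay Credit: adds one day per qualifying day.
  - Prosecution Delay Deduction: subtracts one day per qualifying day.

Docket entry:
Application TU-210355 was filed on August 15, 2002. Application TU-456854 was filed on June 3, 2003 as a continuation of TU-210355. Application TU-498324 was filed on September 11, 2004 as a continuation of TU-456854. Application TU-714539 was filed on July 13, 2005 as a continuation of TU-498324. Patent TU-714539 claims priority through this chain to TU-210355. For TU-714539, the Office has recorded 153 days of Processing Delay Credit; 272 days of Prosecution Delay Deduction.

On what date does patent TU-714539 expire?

2025-04-18

Earliest priority filing: 15 August 2002.
Base term: 15 August 2002 + 23 years → 15 August 2025.
Processing Delay Credit: +153 days → 15 January 2026.
Prosecution Delay Deduction: −272 days → 18 April 2025.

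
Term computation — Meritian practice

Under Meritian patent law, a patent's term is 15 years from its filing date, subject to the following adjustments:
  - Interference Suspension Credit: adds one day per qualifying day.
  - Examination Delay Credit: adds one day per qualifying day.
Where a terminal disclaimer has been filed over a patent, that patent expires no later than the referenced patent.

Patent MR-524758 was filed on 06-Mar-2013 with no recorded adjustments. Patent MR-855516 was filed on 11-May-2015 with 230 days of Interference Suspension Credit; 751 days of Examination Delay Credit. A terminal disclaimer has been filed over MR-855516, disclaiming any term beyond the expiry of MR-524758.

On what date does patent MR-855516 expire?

Natural term of MR-855516:
  Base: filing + 15 years → 11 May 2030.
  Interference Suspension Credit: +230 days → 27 December 2030.
  Examination Delay Credit: +751 days → 16 January 2033.
Expiry of referenced patent MR-524758:
  Base: filing + 15 years → 6 March 2028.
Terminal disclaimer: MR-855516 expires on the earlier of 16 January 2033 and 6 March 2028.

2028-03-06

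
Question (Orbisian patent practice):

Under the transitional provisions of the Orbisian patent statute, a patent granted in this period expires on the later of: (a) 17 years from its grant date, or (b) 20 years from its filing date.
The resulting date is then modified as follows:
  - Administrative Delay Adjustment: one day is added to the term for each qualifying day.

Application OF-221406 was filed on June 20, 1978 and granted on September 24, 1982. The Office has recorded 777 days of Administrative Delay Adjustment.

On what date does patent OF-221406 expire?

November 9, 2001

(a) grant + 17 years → 24 September 1999.
(b) filing + 20 years → 20 June 1998.
Later of the two: 24 September 1999.
Administrative Delay Adjustment: +777 days → 9 November 2001.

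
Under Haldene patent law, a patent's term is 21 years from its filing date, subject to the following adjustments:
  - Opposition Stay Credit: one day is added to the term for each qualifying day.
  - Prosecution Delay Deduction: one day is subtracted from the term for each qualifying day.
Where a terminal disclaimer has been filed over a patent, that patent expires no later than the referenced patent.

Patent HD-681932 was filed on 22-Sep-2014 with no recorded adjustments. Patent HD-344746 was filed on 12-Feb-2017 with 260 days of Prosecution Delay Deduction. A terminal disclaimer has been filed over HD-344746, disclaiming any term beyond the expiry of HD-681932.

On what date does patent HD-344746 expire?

2035-09-22

Natural term of HD-344746:
  Base: filing + 21 years → 12 February 2038.
  Prosecution Delay Deduction: −260 days → 28 May 2037.
Expiry of referenced patent HD-681932:
  Base: filing + 21 years → 22 September 2035.
Terminal disclaimer: HD-344746 expires on the earlier of 28 May 2037 and 22 September 2035.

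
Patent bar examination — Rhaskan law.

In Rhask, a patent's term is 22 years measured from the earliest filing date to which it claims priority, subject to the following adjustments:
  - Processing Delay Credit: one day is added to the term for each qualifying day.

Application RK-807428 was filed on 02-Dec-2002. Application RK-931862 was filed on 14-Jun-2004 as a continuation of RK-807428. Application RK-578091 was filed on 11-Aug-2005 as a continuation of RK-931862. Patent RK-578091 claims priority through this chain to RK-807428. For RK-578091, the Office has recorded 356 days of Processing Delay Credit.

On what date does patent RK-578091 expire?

November 23, 2025

Earliest priority filing: 2 December 2002.
Base term: 2 December 2002 + 22 years → 2 December 2024.
Processing Delay Credit: +356 days → 23 November 2025.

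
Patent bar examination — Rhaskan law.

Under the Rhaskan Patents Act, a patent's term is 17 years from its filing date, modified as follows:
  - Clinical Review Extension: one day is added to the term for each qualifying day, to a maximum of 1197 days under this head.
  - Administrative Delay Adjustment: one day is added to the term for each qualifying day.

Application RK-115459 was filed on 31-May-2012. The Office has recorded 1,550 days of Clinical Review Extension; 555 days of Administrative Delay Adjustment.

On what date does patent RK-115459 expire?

March 18, 2034

Base term: filing date + 17 years → 31 May 2029.
Clinical Review Extension: 1550 days claimed exceeds the 1197-day cap, so +1197 days → 9 September 2032.
Administrative Delay Adjustment: +555 days → 18 March 2034.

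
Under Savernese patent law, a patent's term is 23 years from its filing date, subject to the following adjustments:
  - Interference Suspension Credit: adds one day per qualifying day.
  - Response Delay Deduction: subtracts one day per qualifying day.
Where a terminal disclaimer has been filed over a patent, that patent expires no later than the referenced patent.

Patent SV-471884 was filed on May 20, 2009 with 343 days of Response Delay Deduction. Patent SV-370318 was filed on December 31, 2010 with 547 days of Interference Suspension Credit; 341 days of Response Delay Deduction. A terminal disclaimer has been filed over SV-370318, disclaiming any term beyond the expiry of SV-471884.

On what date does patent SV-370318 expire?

Natural term of SV-370318:
  Base: filing + 23 years → 31 December 2033.
  Interference Suspension Credit: +547 days → 1 July 2035.
  Response Delay Deduction: −341 days → 25 July 2034.
Expiry of referenced patent SV-471884:
  Base: filing + 23 years → 20 May 2032.
  Response Delay Deduction: −343 days → 12 June 2031.
Terminal disclaimer: SV-370318 expires on the earlier of 25 July 2034 and 12 June 2031.

June 12, 2031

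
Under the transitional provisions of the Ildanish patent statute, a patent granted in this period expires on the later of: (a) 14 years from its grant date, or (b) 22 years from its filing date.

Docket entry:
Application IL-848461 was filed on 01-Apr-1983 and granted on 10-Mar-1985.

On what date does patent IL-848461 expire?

(a) grant + 14 years → 10 March 1999.
(b) filing + 22 years → 1 April 2005.
Later of the two: 1 April 2005.

April 1, 2005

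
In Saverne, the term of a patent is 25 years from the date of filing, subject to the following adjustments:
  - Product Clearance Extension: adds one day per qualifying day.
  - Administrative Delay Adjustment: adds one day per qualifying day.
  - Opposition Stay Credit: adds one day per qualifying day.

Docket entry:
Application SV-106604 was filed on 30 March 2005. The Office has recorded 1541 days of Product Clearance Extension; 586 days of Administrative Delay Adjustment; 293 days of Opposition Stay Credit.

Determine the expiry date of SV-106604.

Base term: filing date + 25 years → 30 March 2030.
Product Clearance Extension: +1541 days → 18 June 2034.
Administrative Delay Adjustment: +586 days → 25 January 2036.
Opposition Stay Credit: +293 days → 13 November 2036.

November 13, 2036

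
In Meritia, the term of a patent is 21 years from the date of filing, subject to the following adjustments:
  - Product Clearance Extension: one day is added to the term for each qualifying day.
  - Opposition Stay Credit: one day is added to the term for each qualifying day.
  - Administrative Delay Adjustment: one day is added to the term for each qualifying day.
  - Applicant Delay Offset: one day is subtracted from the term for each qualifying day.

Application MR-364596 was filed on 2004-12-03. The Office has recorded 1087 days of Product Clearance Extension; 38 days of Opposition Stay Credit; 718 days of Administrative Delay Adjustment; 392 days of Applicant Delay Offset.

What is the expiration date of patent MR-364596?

2029-11-23

Base term: filing date + 21 years → 3 December 2025.
Product Clearance Extension: +1087 days → 24 November 2028.
Opposition Stay Credit: +38 days → 1 January 2029.
Administrative Delay Adjustment: +718 days → 20 December 2030.
Applicant Delay Offset: −392 days → 23 November 2029.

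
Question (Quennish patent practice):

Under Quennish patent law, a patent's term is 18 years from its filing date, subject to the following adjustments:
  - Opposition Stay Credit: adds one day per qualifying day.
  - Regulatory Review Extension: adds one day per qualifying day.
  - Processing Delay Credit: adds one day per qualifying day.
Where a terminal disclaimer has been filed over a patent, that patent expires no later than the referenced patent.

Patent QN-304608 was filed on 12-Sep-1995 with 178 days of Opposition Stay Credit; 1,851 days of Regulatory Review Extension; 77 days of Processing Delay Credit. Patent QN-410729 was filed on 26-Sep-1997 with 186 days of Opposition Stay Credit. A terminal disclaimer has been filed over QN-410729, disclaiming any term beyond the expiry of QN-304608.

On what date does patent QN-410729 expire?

March 30, 2016

Natural term of QN-410729:
  Base: filing + 18 years → 26 September 2015.
  Opposition Stay Credit: +186 days → 30 March 2016.
Expiry of referenced patent QN-304608:
  Base: filing + 18 years → 12 September 2013.
  Opposition Stay Credit: +178 days → 9 March 2014.
  Regulatory Review Extension: +1851 days → 3 April 2019.
  Processing Delay Credit: +77 days → 19 June 2019.
Terminal disclaimer: QN-410729 expires on the earlier of 30 March 2016 and 19 June 2019.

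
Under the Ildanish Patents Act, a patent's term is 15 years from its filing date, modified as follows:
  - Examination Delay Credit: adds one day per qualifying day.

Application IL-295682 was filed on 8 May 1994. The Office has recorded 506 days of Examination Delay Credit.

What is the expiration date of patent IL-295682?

Base term: filing date + 15 years → 8 May 2009.
Examination Delay Credit: +506 days → 26 September 2010.

2010-09-26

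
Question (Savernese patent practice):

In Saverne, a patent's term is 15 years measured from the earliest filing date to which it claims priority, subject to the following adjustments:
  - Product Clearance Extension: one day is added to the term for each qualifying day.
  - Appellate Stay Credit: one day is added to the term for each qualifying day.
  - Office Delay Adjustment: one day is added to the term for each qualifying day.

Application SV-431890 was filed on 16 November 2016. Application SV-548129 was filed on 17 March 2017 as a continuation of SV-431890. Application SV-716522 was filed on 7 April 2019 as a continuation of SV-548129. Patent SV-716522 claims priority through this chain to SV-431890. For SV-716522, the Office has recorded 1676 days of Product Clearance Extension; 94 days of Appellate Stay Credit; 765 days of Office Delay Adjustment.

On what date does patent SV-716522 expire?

2038-10-25

Earliest priority filing: 16 November 2016.
Base term: 16 November 2016 + 15 years → 16 November 2031.
Product Clearance Extension: +1676 days → 18 June 2036.
Appellate Stay Credit: +94 days → 20 September 2036.
Office Delay Adjustment: +765 days → 25 October 2038.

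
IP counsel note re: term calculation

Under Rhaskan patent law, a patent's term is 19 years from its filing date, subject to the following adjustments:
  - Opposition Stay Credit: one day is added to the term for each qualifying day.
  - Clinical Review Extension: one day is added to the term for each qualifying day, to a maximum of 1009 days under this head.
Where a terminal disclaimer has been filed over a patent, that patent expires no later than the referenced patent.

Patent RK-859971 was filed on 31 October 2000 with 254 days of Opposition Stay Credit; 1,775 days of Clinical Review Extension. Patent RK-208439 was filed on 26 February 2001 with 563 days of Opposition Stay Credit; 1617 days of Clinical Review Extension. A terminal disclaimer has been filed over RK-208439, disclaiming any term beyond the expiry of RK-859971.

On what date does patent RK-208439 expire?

Natural term of RK-208439:
  Base: filing + 19 years → 26 February 2020.
  Opposition Stay Credit: +563 days → 11 September 2021.
  Clinical Review Extension: 1617 days claimed exceeds the 1009-day cap, so +1009 days → 16 June 2024.
Expiry of referenced patent RK-859971:
  Base: filing + 19 years → 31 October 2019.
  Opposition Stay Credit: +254 days → 11 July 2020.
  Clinical Review Extension: 1775 days claimed exceeds the 1009-day cap, so +1009 days → 16 April 2023.
Terminal disclaimer: RK-208439 expires on the earlier of 16 June 2024 and 16 April 2023.

2023-04-16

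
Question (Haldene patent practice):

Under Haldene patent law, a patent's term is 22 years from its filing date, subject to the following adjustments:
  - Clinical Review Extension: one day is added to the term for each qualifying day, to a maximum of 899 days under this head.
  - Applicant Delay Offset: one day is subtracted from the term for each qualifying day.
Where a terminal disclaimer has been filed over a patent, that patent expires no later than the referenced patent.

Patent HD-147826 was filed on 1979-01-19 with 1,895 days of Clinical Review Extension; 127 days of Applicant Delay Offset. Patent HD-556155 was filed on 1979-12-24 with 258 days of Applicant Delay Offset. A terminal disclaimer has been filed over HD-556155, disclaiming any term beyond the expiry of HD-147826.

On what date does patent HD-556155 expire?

Natural term of HD-556155:
  Base: filing + 22 years → 24 December 2001.
  Applicant Delay Offset: −258 days → 10 April 2001.
Expiry of referenced patent HD-147826:
  Base: filing + 22 years → 19 January 2001.
  Clinical Review Extension: 1895 days claimed exceeds the 899-day cap, so +899 days → 7 July 2003.
  Applicant Delay Offset: −127 days → 2 March 2003.
Terminal disclaimer: HD-556155 expires on the earlier of 10 April 2001 and 2 March 2003.

2001-04-10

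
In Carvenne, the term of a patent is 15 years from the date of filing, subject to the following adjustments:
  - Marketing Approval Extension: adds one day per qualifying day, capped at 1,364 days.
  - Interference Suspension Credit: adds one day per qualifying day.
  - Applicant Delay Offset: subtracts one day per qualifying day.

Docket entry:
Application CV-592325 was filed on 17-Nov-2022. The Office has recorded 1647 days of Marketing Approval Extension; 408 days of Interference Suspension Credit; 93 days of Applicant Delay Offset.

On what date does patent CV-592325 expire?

2042-06-23

Base term: filing date + 15 years → 17 November 2037.
Marketing Approval Extension: 1647 days claimed exceeds the 1364-day cap, so +1364 days → 12 August 2041.
Interference Suspension Credit: +408 days → 24 September 2042.
Applicant Delay Offset: −93 days → 23 June 2042.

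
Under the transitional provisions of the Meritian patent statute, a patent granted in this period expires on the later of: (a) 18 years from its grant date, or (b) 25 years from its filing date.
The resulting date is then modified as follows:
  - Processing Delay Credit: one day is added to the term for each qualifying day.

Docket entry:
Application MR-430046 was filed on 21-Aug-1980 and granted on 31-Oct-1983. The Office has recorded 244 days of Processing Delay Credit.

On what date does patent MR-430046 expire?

2006-04-22

(a) grant + 18 years → 31 October 2001.
(b) filing + 25 years → 21 August 2005.
Later of the two: 21 August 2005.
Processing Delay Credit: +244 days → 22 April 2006.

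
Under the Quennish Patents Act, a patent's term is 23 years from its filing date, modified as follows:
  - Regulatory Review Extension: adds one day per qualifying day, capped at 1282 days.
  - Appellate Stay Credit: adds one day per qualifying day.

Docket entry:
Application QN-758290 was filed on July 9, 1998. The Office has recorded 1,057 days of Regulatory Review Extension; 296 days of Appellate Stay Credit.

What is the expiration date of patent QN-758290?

Base term: filing date + 23 years → 9 July 2021.
Regulatory Review Extension: 1057 days (within the 1282-day cap) → +1057 days → 31 May 2024.
Appellate Stay Credit: +296 days → 23 March 2025.

2025-03-23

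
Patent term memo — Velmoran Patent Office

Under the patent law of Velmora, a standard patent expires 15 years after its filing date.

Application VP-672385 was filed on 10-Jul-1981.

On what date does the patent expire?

1996-07-10

Filing date + 15 years → 10 July 1996.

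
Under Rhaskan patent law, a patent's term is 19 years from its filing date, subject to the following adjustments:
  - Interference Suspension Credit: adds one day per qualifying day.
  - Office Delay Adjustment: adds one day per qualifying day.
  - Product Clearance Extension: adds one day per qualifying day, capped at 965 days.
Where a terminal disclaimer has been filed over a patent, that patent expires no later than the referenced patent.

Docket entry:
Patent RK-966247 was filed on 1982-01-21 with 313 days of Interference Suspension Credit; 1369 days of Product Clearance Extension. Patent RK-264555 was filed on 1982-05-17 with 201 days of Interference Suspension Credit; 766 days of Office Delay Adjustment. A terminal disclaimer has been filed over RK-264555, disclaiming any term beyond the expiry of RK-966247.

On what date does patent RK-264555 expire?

Natural term of RK-264555:
  Base: filing + 19 years → 17 May 2001.
  Interference Suspension Credit: +201 days → 4 December 2001.
  Office Delay Adjustment: +766 days → 9 January 2004.
Expiry of referenced patent RK-966247:
  Base: filing + 19 years → 21 January 2001.
  Interference Suspension Credit: +313 days → 30 November 2001.
  Product Clearance Extension: 1369 days claimed exceeds the 965-day cap, so +965 days → 22 July 2004.
Terminal disclaimer: RK-264555 expires on the earlier of 9 January 2004 and 22 July 2004.

January 9, 2004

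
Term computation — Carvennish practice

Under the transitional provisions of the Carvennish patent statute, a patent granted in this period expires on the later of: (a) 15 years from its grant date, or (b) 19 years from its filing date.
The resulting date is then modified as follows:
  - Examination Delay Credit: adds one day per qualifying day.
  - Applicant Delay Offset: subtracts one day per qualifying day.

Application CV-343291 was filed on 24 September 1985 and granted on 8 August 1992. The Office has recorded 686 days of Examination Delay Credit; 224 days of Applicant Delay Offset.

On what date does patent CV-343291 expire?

(a) grant + 15 years → 8 August 2007.
(b) filing + 19 years → 24 September 2004.
Later of the two: 8 August 2007.
Examination Delay Credit: +686 days → 24 June 2009.
Applicant Delay Offset: −224 days → 12 November 2008.

November 12, 2008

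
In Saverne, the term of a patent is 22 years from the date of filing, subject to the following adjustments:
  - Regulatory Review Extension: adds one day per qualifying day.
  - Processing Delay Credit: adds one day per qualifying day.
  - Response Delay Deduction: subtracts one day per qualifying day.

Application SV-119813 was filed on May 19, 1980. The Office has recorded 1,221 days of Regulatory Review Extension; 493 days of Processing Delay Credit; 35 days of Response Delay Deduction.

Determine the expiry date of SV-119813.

2006-12-23

Base term: filing date + 22 years → 19 May 2002.
Regulatory Review Extension: +1221 days → 21 September 2005.
Processing Delay Credit: +493 days → 27 January 2007.
Response Delay Deduction: −35 days → 23 December 2006.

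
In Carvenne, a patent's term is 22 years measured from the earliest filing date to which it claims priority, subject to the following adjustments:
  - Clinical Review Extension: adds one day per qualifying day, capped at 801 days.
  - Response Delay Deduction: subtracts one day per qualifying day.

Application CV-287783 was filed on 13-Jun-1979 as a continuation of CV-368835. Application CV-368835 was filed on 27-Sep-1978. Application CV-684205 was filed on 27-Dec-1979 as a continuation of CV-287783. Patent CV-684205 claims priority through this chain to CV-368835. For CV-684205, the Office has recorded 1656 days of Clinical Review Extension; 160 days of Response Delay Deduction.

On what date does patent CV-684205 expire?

Earliest priority filing: 27 September 1978.
Base term: 27 September 1978 + 22 years → 27 September 2000.
Clinical Review Extension: 1656 days claimed exceeds the 801-day cap, so +801 days → 7 December 2002.
Response Delay Deduction: −160 days → 30 June 2002.

2002-06-30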